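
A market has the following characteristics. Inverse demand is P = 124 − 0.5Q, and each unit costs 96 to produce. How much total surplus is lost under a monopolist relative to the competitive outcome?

Competitive firms price at marginal cost: P = 96, giving Q = 56.
A monopolist chooses Q where MR = MC. MR = 124 − Q; setting this equal to 96 gives Q = 28 and P = 110.
DWL is the triangle between Q = 28 and Q = 56: ½·(56 − 28)·(110 − 96) = 196.

DWL = 196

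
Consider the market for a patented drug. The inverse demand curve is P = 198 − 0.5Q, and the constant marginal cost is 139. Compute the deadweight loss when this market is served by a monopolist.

DWL = 870.25

Competitive firms price at marginal cost: P = 139, giving Q = 118.
Monopoly sets MR = MC: 198 − Q = 139 ⇒ Q = 59, P = 198 − 0.5·59 = 168.5.
DWL is the triangle between Q = 59 and Q = 118: ½·(118 − 59)·(168.5 − 139) = 870.25.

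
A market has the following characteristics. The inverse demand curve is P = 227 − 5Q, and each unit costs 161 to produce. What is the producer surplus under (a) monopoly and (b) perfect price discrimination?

Monopoly: PS = 217.8; Perfect PD: PS = 435.6

The monopolist equates marginal revenue to marginal cost: 227 − 10Q = 161, so Q = 6.6. From demand, P = 194.
PS = (194 − 161)·6.6 = 217.8.
With perfect price discrimination, output is the efficient level Q = 13.2 (where demand meets MC), but every buyer pays their willingness to pay: CS = 0 and PS = total surplus.
PS = ½·(227 − 161)·13.2 = 435.6.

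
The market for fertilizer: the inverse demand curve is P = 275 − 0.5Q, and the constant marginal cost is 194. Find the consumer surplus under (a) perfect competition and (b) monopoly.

Perfect competition: P = MC = 194, so 275 − 0.5Q = 194 and Q = 162.
CS = ½·(275 − 194)·162 = 6561.
A monopolist chooses Q where MR = MC. MR = 275 − Q; setting this equal to 194 gives Q = 81 and P = 234.5.
CS = ½·(275 − 234.5)·81 = 1640.25.

Competition: CS = 6561; Monopoly: CS = 1640.25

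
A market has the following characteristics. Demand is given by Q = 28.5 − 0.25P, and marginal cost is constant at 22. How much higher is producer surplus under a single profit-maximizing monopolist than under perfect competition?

Inverting demand: P = 114 − 4Q.
Under competition P = MC = 22, so Q = (114 − 22)/4 = 23.
PS = (22 − 22)·23 = 0.
A monopolist chooses Q where MR = MC. MR = 114 − 8Q; setting this equal to 22 gives Q = 11.5 and P = 68.
PS = (68 − 22)·11.5 = 529.
Change in producer surplus: 529 − 0 = 529.

Producer surplus rises by 529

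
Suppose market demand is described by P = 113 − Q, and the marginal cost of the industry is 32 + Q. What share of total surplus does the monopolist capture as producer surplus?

A monopolist chooses Q where MR = MC. MR = 113 − 2Q; setting this equal to 32 + Q gives Q = 27 and P = 86.
CS = ½·(113 − 86)·27 = 364.5.
PS = P·Q − VC(Q) = 86·27 − (32·27 + ½·1·27²) = 1093.5.
Share captured = PS/TS = 1093.5/1458 = 0.75.

PS/TS = 0.75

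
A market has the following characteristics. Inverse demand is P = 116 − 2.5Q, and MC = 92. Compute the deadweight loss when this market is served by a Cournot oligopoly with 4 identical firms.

DWL = 4.608

Competitive firms price at marginal cost: P = 92, giving Q = 9.6.
In a 4-firm Cournot equilibrium, symmetry and the first-order condition give q = (116 − 92)/(12.5) = 1.92. So Q = 7.68 and P = 96.8.
DWL is the triangle between Q = 7.68 and Q = 9.6: ½·(9.6 − 7.68)·(96.8 − 92) = 4.608.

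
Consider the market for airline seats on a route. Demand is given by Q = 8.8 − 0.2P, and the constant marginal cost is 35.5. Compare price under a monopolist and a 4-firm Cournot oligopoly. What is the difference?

Inverting demand: P = 44 − 5Q.
A monopolist chooses Q where MR = MC. MR = 44 − 10Q; setting this equal to 35.5 gives Q = 0.85 and P = 39.75.
Cournot with 4 identical firms: the symmetric best-response condition is 44 − 25q = 35.5. Each firm produces q = 0.34, total output Q = 1.36, price P = 37.2.
Change in price: 37.2 − 39.75 = −2.55.

P falls by 2.55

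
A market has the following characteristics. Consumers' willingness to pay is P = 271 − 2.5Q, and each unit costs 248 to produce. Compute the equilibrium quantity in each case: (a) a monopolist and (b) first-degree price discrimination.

Monopoly: Q = 4.6; Perfect PD: Q = 9.2

Monopoly sets MR = MC: 271 − 5Q = 248 ⇒ Q = 4.6, P = 271 − 2.5·4.6 = 259.5.
Under first-degree price discrimination the firm charges each unit its demand price and produces up to where P = MC, i.e. Q = 9.2. Consumer surplus is zero; producer surplus equals total surplus.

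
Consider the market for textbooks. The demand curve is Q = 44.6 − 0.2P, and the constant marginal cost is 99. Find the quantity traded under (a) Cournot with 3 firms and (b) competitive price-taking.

Cournot: Q = 18.6; Competition: Q = 24.8

Inverting demand: P = 223 − 5Q.
With 3 symmetric Cournot firms, each firm's FOC gives 223 − 20q = 99, so q = 6.2, Q = 3·6.2 = 18.6, and P = 130.
Competitive firms price at marginal cost: P = 99, giving Q = 24.8.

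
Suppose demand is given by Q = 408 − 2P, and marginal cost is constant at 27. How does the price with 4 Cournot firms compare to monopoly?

Inverting demand: P = 204 − 0.5Q.
With 4 symmetric Cournot firms, each firm's FOC gives 204 − 2.5q = 27, so q = 70.8, Q = 4·70.8 = 283.2, and P = 62.4.
The monopolist equates marginal revenue to marginal cost: 204 − Q = 27, so Q = 177. From demand, P = 115.5.

Cournot: P = 62.4; Monopoly: P = 115.5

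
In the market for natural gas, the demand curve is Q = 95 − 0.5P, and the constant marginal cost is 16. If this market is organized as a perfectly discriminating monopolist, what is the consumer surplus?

CS = 0

Inverting demand: P = 190 − 2Q.
Under first-degree price discrimination the firm charges each unit its demand price and produces up to where P = MC, i.e. Q = 87. Consumer surplus is zero; producer surplus equals total surplus.
CS = 0.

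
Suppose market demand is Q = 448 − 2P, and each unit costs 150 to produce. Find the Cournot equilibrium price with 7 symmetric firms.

Inverting demand: P = 224 − 0.5Q.
In a 7-firm Cournot equilibrium, symmetry and the first-order condition give q = (224 − 150)/(4) = 18.5. So Q = 129.5 and P = 159.25.

P = 159.25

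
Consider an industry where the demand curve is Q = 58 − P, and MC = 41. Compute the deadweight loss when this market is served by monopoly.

DWL = 36.125

Inverting demand: P = 58 − Q.
Perfect competition: P = MC = 41, so 58 − Q = 41 and Q = 17.
The monopolist equates marginal revenue to marginal cost: 58 − 2Q = 41, so Q = 8.5. From demand, P = 49.5.
DWL is the triangle between Q = 8.5 and Q = 17: ½·(17 − 8.5)·(49.5 − 41) = 36.125.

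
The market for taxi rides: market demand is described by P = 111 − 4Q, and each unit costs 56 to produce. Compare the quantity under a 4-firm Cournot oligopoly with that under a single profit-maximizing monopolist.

Cournot: Q = 11; Monopoly: Q = 6.875

With 4 symmetric Cournot firms, each firm's FOC gives 111 − 20q = 56, so q = 2.75, Q = 4·2.75 = 11, and P = 67.
The monopolist equates marginal revenue to marginal cost: 111 − 8Q = 56, so Q = 6.875. From demand, P = 83.5.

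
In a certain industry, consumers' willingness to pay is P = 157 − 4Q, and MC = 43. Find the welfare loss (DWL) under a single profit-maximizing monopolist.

Competitive firms price at marginal cost: P = 43, giving Q = 28.5.
A monopolist chooses Q where MR = MC. MR = 157 − 8Q; setting this equal to 43 gives Q = 14.25 and P = 100.
DWL is the triangle between Q = 14.25 and Q = 28.5: ½·(28.5 − 14.25)·(100 − 43) = 406.125.

DWL = 406.125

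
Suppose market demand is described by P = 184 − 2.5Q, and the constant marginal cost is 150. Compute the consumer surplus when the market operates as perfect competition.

CS = 231.2

Under competition P = MC = 150, so Q = (184 − 150)/2.5 = 13.6.
CS = ½·(184 − 150)·13.6 = 231.2.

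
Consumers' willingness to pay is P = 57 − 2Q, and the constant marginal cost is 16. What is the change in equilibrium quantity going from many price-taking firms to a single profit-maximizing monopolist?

Perfect competition: P = MC = 16, so 57 − 2Q = 16 and Q = 20.5.
Monopoly sets MR = MC: 57 − 4Q = 16 ⇒ Q = 10.25, P = 57 − 2·10.25 = 36.5.
Change in equilibrium quantity: 10.25 − 20.5 = −10.25.

Q falls by 10.25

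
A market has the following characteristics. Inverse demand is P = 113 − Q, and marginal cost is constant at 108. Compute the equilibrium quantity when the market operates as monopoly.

Q = 2.5

Monopoly sets MR = MC: 113 − 2Q = 108 ⇒ Q = 2.5, P = 113 − 2.5 = 110.5.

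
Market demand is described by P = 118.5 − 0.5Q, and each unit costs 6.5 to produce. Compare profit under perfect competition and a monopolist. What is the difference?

π rises by 6272

Under competition P = MC = 6.5, so Q = (118.5 − 6.5)/0.5 = 224.
Profit = (6.5 − 6.5)·224 = 0.
Monopoly sets MR = MC: 118.5 − Q = 6.5 ⇒ Q = 112, P = 118.5 − 0.5·112 = 62.5.
Profit = (62.5 − 6.5)·112 = 6272.
Change in profit: 6272 − 0 = 6272.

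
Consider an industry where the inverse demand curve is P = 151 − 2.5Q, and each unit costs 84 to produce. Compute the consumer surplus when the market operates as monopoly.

CS = 224.45

The monopolist equates marginal revenue to marginal cost: 151 − 5Q = 84, so Q = 13.4. From demand, P = 117.5.
CS = ½·(151 − 117.5)·13.4 = 224.45.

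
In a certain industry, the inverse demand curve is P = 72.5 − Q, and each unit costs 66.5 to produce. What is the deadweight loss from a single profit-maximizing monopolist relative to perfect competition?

Competitive firms price at marginal cost: P = 66.5, giving Q = 6.
A monopolist chooses Q where MR = MC. MR = 72.5 − 2Q; setting this equal to 66.5 gives Q = 3 and P = 69.5.
DWL is the triangle between Q = 3 and Q = 6: ½·(6 − 3)·(69.5 − 66.5) = 4.5.

DWL = 4.5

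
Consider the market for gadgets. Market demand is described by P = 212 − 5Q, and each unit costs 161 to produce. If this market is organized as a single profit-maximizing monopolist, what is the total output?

Q = 5.1

A monopolist chooses Q where MR = MC. MR = 212 − 10Q; setting this equal to 161 gives Q = 5.1 and P = 186.5.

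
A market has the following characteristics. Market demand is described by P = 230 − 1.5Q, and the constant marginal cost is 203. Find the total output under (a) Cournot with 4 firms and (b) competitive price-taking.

Cournot with 4 identical firms: the symmetric best-response condition is 230 − 7.5q = 203. Each firm produces q = 3.6, total output Q = 14.4, price P = 208.4.
Competitive firms price at marginal cost: P = 203, giving Q = 18.

Cournot: Q = 14.4; Competition: Q = 18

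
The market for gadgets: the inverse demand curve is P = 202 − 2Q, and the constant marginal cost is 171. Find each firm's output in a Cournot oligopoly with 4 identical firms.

q_i = 3.1

In a 4-firm Cournot equilibrium, symmetry and the first-order condition give q = (202 − 171)/(10) = 3.1. So Q = 12.4 and P = 177.2.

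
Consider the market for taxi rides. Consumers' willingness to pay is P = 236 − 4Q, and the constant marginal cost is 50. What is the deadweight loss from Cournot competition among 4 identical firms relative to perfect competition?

DWL = 172.98

Perfect competition: P = MC = 50, so 236 − 4Q = 50 and Q = 46.5.
In a 4-firm Cournot equilibrium, symmetry and the first-order condition give q = (236 − 50)/(20) = 9.3. So Q = 37.2 and P = 87.2.
DWL is the triangle between Q = 37.2 and Q = 46.5: ½·(46.5 − 37.2)·(87.2 − 50) = 172.98.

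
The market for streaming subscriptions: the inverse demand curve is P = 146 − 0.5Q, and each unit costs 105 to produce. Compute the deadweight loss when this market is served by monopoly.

Under competition P = MC = 105, so Q = (146 − 105)/0.5 = 82.
Monopoly sets MR = MC: 146 − Q = 105 ⇒ Q = 41, P = 146 − 0.5·41 = 125.5.
DWL is the triangle between Q = 41 and Q = 82: ½·(82 − 41)·(125.5 − 105) = 420.25.

DWL = 420.25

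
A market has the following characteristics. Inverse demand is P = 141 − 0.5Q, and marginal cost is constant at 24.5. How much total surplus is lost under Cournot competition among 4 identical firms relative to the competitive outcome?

DWL = 542.89

Perfect competition: P = MC = 24.5, so 141 − 0.5Q = 24.5 and Q = 233.
Cournot with 4 identical firms: the symmetric best-response condition is 141 − 2.5q = 24.5. Each firm produces q = 46.6, total output Q = 186.4, price P = 47.8.
DWL is the triangle between Q = 186.4 and Q = 233: ½·(233 − 186.4)·(47.8 − 24.5) = 542.89.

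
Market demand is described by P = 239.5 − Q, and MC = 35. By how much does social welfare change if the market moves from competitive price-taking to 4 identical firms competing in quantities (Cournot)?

Perfect competition: P = MC = 35, so 239.5 − Q = 35 and Q = 204.5.
CS = ½·(239.5 − 35)·204.5 = 20910.125; PS = (35 − 35)·204.5 = 0; TS = 20910.125.
Cournot with 4 identical firms: the symmetric best-response condition is 239.5 − 5q = 35. Each firm produces q = 40.9, total output Q = 163.6, price P = 75.9.
CS = ½·(239.5 − 75.9)·163.6 = 13382.48; PS = (75.9 − 35)·163.6 = 6691.24; TS = 20073.72.
Change in social welfare: 20073.72 − 20910.125 = −836.405.

Social welfare falls by 836.405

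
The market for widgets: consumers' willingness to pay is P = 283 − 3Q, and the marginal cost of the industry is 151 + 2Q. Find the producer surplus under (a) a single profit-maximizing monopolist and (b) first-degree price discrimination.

Monopoly: PS = 1089; Perfect PD: PS = 1742.4

Monopoly sets MR = MC: 283 − 6Q = 151 + 2Q ⇒ Q = 16.5, P = 283 − 3·16.5 = 233.5.
PS = P·Q − VC(Q) = 233.5·16.5 − (151·16.5 + ½·2·16.5²) = 1089.
Under first-degree price discrimination the firm charges each unit its demand price and produces up to where P = MC, i.e. Q = 26.4. Consumer surplus is zero; producer surplus equals total surplus.
PS = ½·(283 − 151)·26.4 = 1742.4.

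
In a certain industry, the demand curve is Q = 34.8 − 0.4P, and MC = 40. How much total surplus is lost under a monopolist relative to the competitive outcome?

DWL = 110.45

Inverting demand: P = 87 − 2.5Q.
Competitive firms price at marginal cost: P = 40, giving Q = 18.8.
The monopolist equates marginal revenue to marginal cost: 87 − 5Q = 40, so Q = 9.4. From demand, P = 63.5.
DWL is the triangle between Q = 9.4 and Q = 18.8: ½·(18.8 − 9.4)·(63.5 − 40) = 110.45.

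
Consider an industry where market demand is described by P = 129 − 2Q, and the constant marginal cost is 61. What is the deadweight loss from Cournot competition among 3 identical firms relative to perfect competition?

Under competition P = MC = 61, so Q = (129 − 61)/2 = 34.
With 3 symmetric Cournot firms, each firm's FOC gives 129 − 8q = 61, so q = 8.5, Q = 3·8.5 = 25.5, and P = 78.
DWL is the triangle between Q = 25.5 and Q = 34: ½·(34 − 25.5)·(78 − 61) = 72.25.

DWL = 72.25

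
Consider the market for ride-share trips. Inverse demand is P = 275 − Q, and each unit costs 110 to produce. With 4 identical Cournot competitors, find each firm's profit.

π_i = 1089

Cournot with 4 identical firms: the symmetric best-response condition is 275 − 5q = 110. Each firm produces q = 33, total output Q = 132, price P = 143.
Each firm's profit = (143 − 110)·33 = 1089.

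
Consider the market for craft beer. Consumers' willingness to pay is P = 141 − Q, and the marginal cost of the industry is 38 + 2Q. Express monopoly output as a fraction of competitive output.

A monopolist chooses Q where MR = MC. MR = 141 − 2Q; setting this equal to 38 + 2Q gives Q = 25.75 and P = 115.25.
Competitive equilibrium sets price equal to marginal cost: 141 − Q = 38 + 2Q, so Q = 103/3 and P = 320/3.
Ratio Q_m/Q_c = 25.75/(103/3) = 0.75.

Q_m/Q_c = 0.75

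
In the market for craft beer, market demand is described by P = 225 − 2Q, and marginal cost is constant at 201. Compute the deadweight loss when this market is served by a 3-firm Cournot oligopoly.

DWL = 9

Under competition P = MC = 201, so Q = (225 − 201)/2 = 12.
With 3 symmetric Cournot firms, each firm's FOC gives 225 − 8q = 201, so q = 3, Q = 3·3 = 9, and P = 207.
DWL is the triangle between Q = 9 and Q = 12: ½·(12 − 9)·(207 − 201) = 9.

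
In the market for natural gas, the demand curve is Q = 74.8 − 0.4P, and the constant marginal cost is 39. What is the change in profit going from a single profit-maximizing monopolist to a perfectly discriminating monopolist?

Inverting demand: P = 187 − 2.5Q.
The monopolist equates marginal revenue to marginal cost: 187 − 5Q = 39, so Q = 29.6. From demand, P = 113.
Profit = (113 − 39)·29.6 = 2190.4.
Under first-degree price discrimination the firm charges each unit its demand price and produces up to where P = MC, i.e. Q = 59.2. Consumer surplus is zero; producer surplus equals total surplus.
PS equals the full surplus area, 4380.8. Profit = 4380.8 = 4380.8.
Change in profit: 4380.8 − 2190.4 = 2190.4.

π rises by 2190.4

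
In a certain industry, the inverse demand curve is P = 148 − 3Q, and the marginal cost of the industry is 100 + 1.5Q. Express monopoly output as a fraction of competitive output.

A monopolist chooses Q where MR = MC. MR = 148 − 6Q; setting this equal to 100 + 1.5Q gives Q = 6.4 and P = 128.8.
Competitive equilibrium sets price equal to marginal cost: 148 − 3Q = 100 + 1.5Q, so Q = 32/3 and P = 116.
Ratio Q_m/Q_c = 6.4/(32/3) = 0.6.

Q_m/Q_c = 0.6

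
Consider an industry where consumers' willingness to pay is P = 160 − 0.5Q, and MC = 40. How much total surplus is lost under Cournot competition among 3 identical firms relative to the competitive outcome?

Perfect competition: P = MC = 40, so 160 − 0.5Q = 40 and Q = 240.
With 3 symmetric Cournot firms, each firm's FOC gives 160 − 2q = 40, so q = 60, Q = 3·60 = 180, and P = 70.
DWL is the triangle between Q = 180 and Q = 240: ½·(240 − 180)·(70 − 40) = 900.

DWL = 900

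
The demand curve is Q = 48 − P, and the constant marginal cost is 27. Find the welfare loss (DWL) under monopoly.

Inverting demand: P = 48 − Q.
Perfect competition: P = MC = 27, so 48 − Q = 27 and Q = 21.
The monopolist equates marginal revenue to marginal cost: 48 − 2Q = 27, so Q = 10.5. From demand, P = 37.5.
DWL is the triangle between Q = 10.5 and Q = 21: ½·(21 − 10.5)·(37.5 − 27) = 55.125.

DWL = 55.125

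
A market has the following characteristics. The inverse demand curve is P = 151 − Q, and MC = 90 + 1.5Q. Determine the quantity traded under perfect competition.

Under competition P = MC: 151 − Q = 90 + 1.5Q ⇒ Q = 24.4, P = 126.6.

Q = 24.4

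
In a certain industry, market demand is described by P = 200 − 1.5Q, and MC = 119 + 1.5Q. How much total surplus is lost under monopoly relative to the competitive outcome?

DWL = 121.5

Under competition P = MC: 200 − 1.5Q = 119 + 1.5Q ⇒ Q = 27, P = 159.5.
A monopolist chooses Q where MR = MC. MR = 200 − 3Q; setting this equal to 119 + 1.5Q gives Q = 18 and P = 173.
CS = ½·(200 − 159.5)·27 = 546.75; PS = (159.5·27 − 119·27 − ½·1.5·27²) = 546.75; TS = 1093.5.
CS = ½·(200 − 173)·18 = 243; PS = (173·18 − 119·18 − ½·1.5·18²) = 729; TS = 972.
DWL = 1093.5 − 972 = 121.5.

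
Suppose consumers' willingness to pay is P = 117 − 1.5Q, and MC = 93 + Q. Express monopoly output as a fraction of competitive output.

The monopolist equates marginal revenue to marginal cost: 117 − 3Q = 93 + Q, so Q = 6. From demand, P = 108.
Competitive equilibrium sets price equal to marginal cost: 117 − 1.5Q = 93 + Q, so Q = 9.6 and P = 102.6.
Ratio Q_m/Q_c = 6/9.6 = 0.625.

Q_m/Q_c = 0.625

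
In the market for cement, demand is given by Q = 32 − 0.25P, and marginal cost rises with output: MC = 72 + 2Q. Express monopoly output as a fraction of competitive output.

Q_m/Q_c = 0.6

Inverting demand: P = 128 − 4Q.
Monopoly sets MR = MC: 128 − 8Q = 72 + 2Q ⇒ Q = 5.6, P = 128 − 4·5.6 = 105.6.
Competitive equilibrium sets price equal to marginal cost: 128 − 4Q = 72 + 2Q, so Q = 28/3 and P = 272/3.
Ratio Q_m/Q_c = 5.6/(28/3) = 0.6.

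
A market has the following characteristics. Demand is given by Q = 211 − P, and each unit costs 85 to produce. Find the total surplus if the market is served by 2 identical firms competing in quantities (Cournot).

TS = 7056

Inverting demand: P = 211 − Q.
Cournot with 2 identical firms: the symmetric best-response condition is 211 − 3q = 85. Each firm produces q = 42, total output Q = 84, price P = 127.
CS = ½·(211 − 127)·84 = 3528; PS = (127 − 85)·84 = 3528; TS = 7056.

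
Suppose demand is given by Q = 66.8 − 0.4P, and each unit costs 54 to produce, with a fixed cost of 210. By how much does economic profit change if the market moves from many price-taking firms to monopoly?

Economic profit rises by 1276.9

Inverting demand: P = 167 − 2.5Q.
Under competition P = MC = 54, so Q = (167 − 54)/2.5 = 45.2.
Profit = (54 − 54)·45.2 − 210 = −210.
A monopolist chooses Q where MR = MC. MR = 167 − 5Q; setting this equal to 54 gives Q = 22.6 and P = 110.5.
Profit = (110.5 − 54)·22.6 − 210 = 1066.9.
Change in economic profit: 1066.9 − −210 = 1276.9.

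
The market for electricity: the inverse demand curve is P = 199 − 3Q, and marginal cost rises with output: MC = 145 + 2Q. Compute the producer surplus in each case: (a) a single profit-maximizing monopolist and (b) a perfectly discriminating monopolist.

The monopolist equates marginal revenue to marginal cost: 199 − 6Q = 145 + 2Q, so Q = 6.75. From demand, P = 178.75.
PS = P·Q − VC(Q) = 178.75·6.75 − (145·6.75 + ½·2·6.75²) = 182.25.
A perfectly discriminating monopolist sells every unit with P(Q) ≥ MC(Q), so output equals the competitive quantity Q = 10.8. Each buyer pays their reservation price, so CS = 0 and the firm captures all surplus.
PS = ½·(199 − 145)·10.8 = 291.6.

Monopoly: PS = 182.25; Perfect PD: PS = 291.6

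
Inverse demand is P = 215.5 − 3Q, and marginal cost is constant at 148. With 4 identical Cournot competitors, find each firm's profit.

Cournot with 4 identical firms: the symmetric best-response condition is 215.5 − 15q = 148. Each firm produces q = 4.5, total output Q = 18, price P = 161.5.
Each firm's profit = (161.5 − 148)·4.5 = 60.75.

π_i = 60.75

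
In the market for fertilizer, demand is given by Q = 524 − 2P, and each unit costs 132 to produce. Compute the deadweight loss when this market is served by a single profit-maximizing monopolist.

DWL = 4225

Inverting demand: P = 262 − 0.5Q.
Competitive firms price at marginal cost: P = 132, giving Q = 260.
Monopoly sets MR = MC: 262 − Q = 132 ⇒ Q = 130, P = 262 − 0.5·130 = 197.
DWL is the triangle between Q = 130 and Q = 260: ½·(260 − 130)·(197 − 132) = 4225.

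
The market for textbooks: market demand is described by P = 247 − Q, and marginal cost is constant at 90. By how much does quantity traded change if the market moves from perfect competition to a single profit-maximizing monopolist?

Perfect competition: P = MC = 90, so 247 − Q = 90 and Q = 157.
A monopolist chooses Q where MR = MC. MR = 247 − 2Q; setting this equal to 90 gives Q = 78.5 and P = 168.5.
Change in quantity traded: 78.5 − 157 = −78.5.

Q falls by 78.5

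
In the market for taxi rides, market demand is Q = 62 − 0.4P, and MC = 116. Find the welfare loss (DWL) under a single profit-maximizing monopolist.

Inverting demand: P = 155 − 2.5Q.
Under competition P = MC = 116, so Q = (155 − 116)/2.5 = 15.6.
The monopolist equates marginal revenue to marginal cost: 155 − 5Q = 116, so Q = 7.8. From demand, P = 135.5.
DWL is the triangle between Q = 7.8 and Q = 15.6: ½·(15.6 − 7.8)·(135.5 − 116) = 76.05.

DWL = 76.05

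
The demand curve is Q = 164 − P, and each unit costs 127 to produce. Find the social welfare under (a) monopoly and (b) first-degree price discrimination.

Inverting demand: P = 164 − Q.
The monopolist equates marginal revenue to marginal cost: 164 − 2Q = 127, so Q = 18.5. From demand, P = 145.5.
CS = ½·(164 − 145.5)·18.5 = 171.125; PS = (145.5 − 127)·18.5 = 342.25; TS = 513.375.
A perfectly discriminating monopolist sells every unit with P(Q) ≥ MC(Q), so output equals the competitive quantity Q = 37. Each buyer pays their reservation price, so CS = 0 and the firm captures all surplus.
TS = 684.5 (equal to competitive TS).

Monopoly: TS = 513.375; Perfect PD: TS = 684.5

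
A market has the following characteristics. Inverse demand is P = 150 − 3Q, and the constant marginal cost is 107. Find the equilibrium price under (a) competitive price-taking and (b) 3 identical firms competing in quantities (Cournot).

Competition: P = 107; Cournot: P = 117.75

Under competition P = MC = 107, so Q = (150 − 107)/3 = 43/3.
With 3 symmetric Cournot firms, each firm's FOC gives 150 − 12q = 107, so q = 43/12, Q = 3·43/12 = 10.75, and P = 117.75.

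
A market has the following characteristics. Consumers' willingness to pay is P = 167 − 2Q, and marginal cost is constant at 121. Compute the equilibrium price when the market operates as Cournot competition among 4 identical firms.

P = 130.2

In a 4-firm Cournot equilibrium, symmetry and the first-order condition give q = (167 − 121)/(10) = 4.6. So Q = 18.4 and P = 130.2.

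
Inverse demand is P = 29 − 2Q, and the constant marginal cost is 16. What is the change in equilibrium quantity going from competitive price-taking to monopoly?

Q falls by 3.25

Under competition P = MC = 16, so Q = (29 − 16)/2 = 6.5.
A monopolist chooses Q where MR = MC. MR = 29 − 4Q; setting this equal to 16 gives Q = 3.25 and P = 22.5.
Change in equilibrium quantity: 3.25 − 6.5 = −3.25.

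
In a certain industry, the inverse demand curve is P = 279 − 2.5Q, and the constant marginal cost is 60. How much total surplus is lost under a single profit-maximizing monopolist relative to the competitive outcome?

Competitive firms price at marginal cost: P = 60, giving Q = 87.6.
Monopoly sets MR = MC: 279 − 5Q = 60 ⇒ Q = 43.8, P = 279 − 2.5·43.8 = 169.5.
DWL is the triangle between Q = 43.8 and Q = 87.6: ½·(87.6 − 43.8)·(169.5 − 60) = 2398.05.

DWL = 2398.05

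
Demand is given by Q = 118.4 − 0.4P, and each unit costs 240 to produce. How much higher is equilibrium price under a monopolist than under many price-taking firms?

P rises by 28

Inverting demand: P = 296 − 2.5Q.
Competitive firms price at marginal cost: P = 240, giving Q = 22.4.
Monopoly sets MR = MC: 296 − 5Q = 240 ⇒ Q = 11.2, P = 296 − 2.5·11.2 = 268.
Change in equilibrium price: 268 − 240 = 28.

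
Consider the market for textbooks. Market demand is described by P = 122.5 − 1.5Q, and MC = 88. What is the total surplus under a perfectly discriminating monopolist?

With perfect price discrimination, output is the efficient level Q = 23 (where demand meets MC), but every buyer pays their willingness to pay: CS = 0 and PS = total surplus.
TS = 396.75 (equal to competitive TS).

TS = 396.75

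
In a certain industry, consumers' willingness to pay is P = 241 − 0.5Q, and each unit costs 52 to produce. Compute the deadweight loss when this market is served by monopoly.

DWL = 8930.25

Perfect competition: P = MC = 52, so 241 − 0.5Q = 52 and Q = 378.
A monopolist chooses Q where MR = MC. MR = 241 − Q; setting this equal to 52 gives Q = 189 and P = 146.5.
DWL is the triangle between Q = 189 and Q = 378: ½·(378 − 189)·(146.5 − 52) = 8930.25.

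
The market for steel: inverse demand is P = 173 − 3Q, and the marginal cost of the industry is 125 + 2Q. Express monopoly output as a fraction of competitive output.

Q_m/Q_c = 0.625

Monopoly sets MR = MC: 173 − 6Q = 125 + 2Q ⇒ Q = 6, P = 173 − 3·6 = 155.
Under competition P = MC: 173 − 3Q = 125 + 2Q ⇒ Q = 9.6, P = 144.2.
Ratio Q_m/Q_c = 6/9.6 = 0.625.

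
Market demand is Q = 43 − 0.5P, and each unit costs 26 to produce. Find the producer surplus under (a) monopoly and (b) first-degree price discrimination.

Inverting demand: P = 86 − 2Q.
Monopoly sets MR = MC: 86 − 4Q = 26 ⇒ Q = 15, P = 86 − 2·15 = 56.
PS = (56 − 26)·15 = 450.
Under first-degree price discrimination the firm charges each unit its demand price and produces up to where P = MC, i.e. Q = 30. Consumer surplus is zero; producer surplus equals total surplus.
PS = ½·(86 − 26)·30 = 900.

Monopoly: PS = 450; Perfect PD: PS = 900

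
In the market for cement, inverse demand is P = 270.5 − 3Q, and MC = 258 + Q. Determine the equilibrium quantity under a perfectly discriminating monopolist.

A perfectly discriminating monopolist sells every unit with P(Q) ≥ MC(Q), so output equals the competitive quantity Q = 3.125. Each buyer pays their reservation price, so CS = 0 and the firm captures all surplus.

Q = 3.125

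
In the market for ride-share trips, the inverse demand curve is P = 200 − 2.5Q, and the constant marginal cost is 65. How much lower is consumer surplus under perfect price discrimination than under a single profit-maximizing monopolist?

CS falls by 911.25

A monopolist chooses Q where MR = MC. MR = 200 − 5Q; setting this equal to 65 gives Q = 27 and P = 132.5.
CS = ½·(200 − 132.5)·27 = 911.25.
With perfect price discrimination, output is the efficient level Q = 54 (where demand meets MC), but every buyer pays their willingness to pay: CS = 0 and PS = total surplus.
CS = 0.
Change in consumer surplus: 0 − 911.25 = −911.25.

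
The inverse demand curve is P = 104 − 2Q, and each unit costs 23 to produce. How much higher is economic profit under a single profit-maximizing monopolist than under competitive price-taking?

π rises by 820.125

Competitive firms price at marginal cost: P = 23, giving Q = 40.5.
Profit = (23 − 23)·40.5 = 0.
The monopolist equates marginal revenue to marginal cost: 104 − 4Q = 23, so Q = 20.25. From demand, P = 63.5.
Profit = (63.5 − 23)·20.25 = 820.125.
Change in economic profit: 820.125 − 0 = 820.125.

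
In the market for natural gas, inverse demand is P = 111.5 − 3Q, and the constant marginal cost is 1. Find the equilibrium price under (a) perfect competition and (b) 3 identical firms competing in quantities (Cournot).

Competition: P = 1; Cournot: P = 28.625

Under competition P = MC = 1, so Q = (111.5 − 1)/3 = 221/6.
With 3 symmetric Cournot firms, each firm's FOC gives 111.5 − 12q = 1, so q = 221/24, Q = 3·221/24 = 27.625, and P = 28.625.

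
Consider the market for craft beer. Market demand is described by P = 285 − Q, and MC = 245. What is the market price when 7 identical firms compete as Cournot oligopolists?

With 7 symmetric Cournot firms, each firm's FOC gives 285 − 8q = 245, so q = 5, Q = 7·5 = 35, and P = 250.

P = 250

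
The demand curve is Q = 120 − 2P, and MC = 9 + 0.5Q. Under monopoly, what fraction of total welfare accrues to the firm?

Inverting demand: P = 60 − 0.5Q.
A monopolist chooses Q where MR = MC. MR = 60 − Q; setting this equal to 9 + 0.5Q gives Q = 34 and P = 43.
CS = ½·(60 − 43)·34 = 289.
PS = P·Q − VC(Q) = 43·34 − (9·34 + ½·0.5·34²) = 867.
Share captured = PS/TS = 867/1156 = 0.75.

PS/TS = 0.75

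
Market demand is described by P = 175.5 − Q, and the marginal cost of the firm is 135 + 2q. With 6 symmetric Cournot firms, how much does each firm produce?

In a 6-firm Cournot equilibrium, symmetry and the first-order condition give q = (175.5 − 135)/(9) = 4.5. So Q = 27 and P = 148.5.

q_i = 4.5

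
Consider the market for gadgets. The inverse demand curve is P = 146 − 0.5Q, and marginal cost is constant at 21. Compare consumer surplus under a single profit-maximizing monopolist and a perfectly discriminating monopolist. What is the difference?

Monopoly sets MR = MC: 146 − Q = 21 ⇒ Q = 125, P = 146 − 0.5·125 = 83.5.
CS = ½·(146 − 83.5)·125 = 3906.25.
Under first-degree price discrimination the firm charges each unit its demand price and produces up to where P = MC, i.e. Q = 250. Consumer surplus is zero; producer surplus equals total surplus.
CS = 0.
Change in consumer surplus: 0 − 3906.25 = −3906.25.

CS falls by 3906.25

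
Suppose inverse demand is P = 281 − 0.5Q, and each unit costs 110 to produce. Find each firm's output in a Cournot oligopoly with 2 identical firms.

q_i = 114

In a 2-firm Cournot equilibrium, symmetry and the first-order condition give q = (281 − 110)/(1.5) = 114. So Q = 228 and P = 167.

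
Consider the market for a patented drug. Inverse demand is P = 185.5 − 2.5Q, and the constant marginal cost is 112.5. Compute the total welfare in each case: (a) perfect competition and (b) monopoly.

Competition: TS = 1065.8; Monopoly: TS = 799.35

Perfect competition: P = MC = 112.5, so 185.5 − 2.5Q = 112.5 and Q = 29.2.
CS = ½·(185.5 − 112.5)·29.2 = 1065.8; PS = (112.5 − 112.5)·29.2 = 0; TS = 1065.8.
Monopoly sets MR = MC: 185.5 − 5Q = 112.5 ⇒ Q = 14.6, P = 185.5 − 2.5·14.6 = 149.
CS = ½·(185.5 − 149)·14.6 = 266.45; PS = (149 − 112.5)·14.6 = 532.9; TS = 799.35.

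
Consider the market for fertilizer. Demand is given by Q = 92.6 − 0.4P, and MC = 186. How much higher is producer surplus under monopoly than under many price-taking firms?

Producer surplus rises by 207.025

Inverting demand: P = 231.5 − 2.5Q.
Competitive firms price at marginal cost: P = 186, giving Q = 18.2.
PS = (186 − 186)·18.2 = 0.
Monopoly sets MR = MC: 231.5 − 5Q = 186 ⇒ Q = 9.1, P = 231.5 − 2.5·9.1 = 208.75.
PS = (208.75 − 186)·9.1 = 207.025.
Change in producer surplus: 207.025 − 0 = 207.025.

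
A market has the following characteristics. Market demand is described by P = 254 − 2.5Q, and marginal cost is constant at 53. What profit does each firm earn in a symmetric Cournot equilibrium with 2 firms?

π_i = 1795.6

Cournot with 2 identical firms: the symmetric best-response condition is 254 − 7.5q = 53. Each firm produces q = 26.8, total output Q = 53.6, price P = 120.
Each firm's profit = (120 − 53)·26.8 = 1795.6.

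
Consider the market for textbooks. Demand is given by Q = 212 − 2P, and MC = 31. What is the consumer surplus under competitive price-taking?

CS = 5625

Inverting demand: P = 106 − 0.5Q.
Perfect competition: P = MC = 31, so 106 − 0.5Q = 31 and Q = 150.
CS = ½·(106 − 31)·150 = 5625.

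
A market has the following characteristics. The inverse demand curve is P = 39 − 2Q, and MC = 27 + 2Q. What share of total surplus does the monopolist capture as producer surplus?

PS/TS = 0.75

The monopolist equates marginal revenue to marginal cost: 39 − 4Q = 27 + 2Q, so Q = 2. From demand, P = 35.
CS = ½·(39 − 35)·2 = 4.
PS = P·Q − VC(Q) = 35·2 − (27·2 + ½·2·2²) = 12.
Share captured = PS/TS = 12/16 = 0.75.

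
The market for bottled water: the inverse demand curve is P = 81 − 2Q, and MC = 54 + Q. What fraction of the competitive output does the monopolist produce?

The monopolist equates marginal revenue to marginal cost: 81 − 4Q = 54 + Q, so Q = 5.4. From demand, P = 70.2.
Competitive equilibrium sets price equal to marginal cost: 81 − 2Q = 54 + Q, so Q = 9 and P = 63.
Ratio Q_m/Q_c = 5.4/9 = 0.6.

Q_m/Q_c = 0.6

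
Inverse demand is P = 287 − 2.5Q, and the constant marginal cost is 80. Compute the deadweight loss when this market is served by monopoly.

DWL = 2142.45

Competitive firms price at marginal cost: P = 80, giving Q = 82.8.
A monopolist chooses Q where MR = MC. MR = 287 − 5Q; setting this equal to 80 gives Q = 41.4 and P = 183.5.
DWL is the triangle between Q = 41.4 and Q = 82.8: ½·(82.8 − 41.4)·(183.5 − 80) = 2142.45.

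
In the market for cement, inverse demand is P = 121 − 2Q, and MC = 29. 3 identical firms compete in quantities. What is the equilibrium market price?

With 3 symmetric Cournot firms, each firm's FOC gives 121 − 8q = 29, so q = 11.5, Q = 3·11.5 = 34.5, and P = 52.

P = 52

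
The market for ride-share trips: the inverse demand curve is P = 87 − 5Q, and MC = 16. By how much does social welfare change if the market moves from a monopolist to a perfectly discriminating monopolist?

Social welfare rises by 126.025

Monopoly sets MR = MC: 87 − 10Q = 16 ⇒ Q = 7.1, P = 87 − 5·7.1 = 51.5.
CS = ½·(87 − 51.5)·7.1 = 126.025; PS = (51.5 − 16)·7.1 = 252.05; TS = 378.075.
A perfectly discriminating monopolist sells every unit with P(Q) ≥ MC(Q), so output equals the competitive quantity Q = 14.2. Each buyer pays their reservation price, so CS = 0 and the firm captures all surplus.
TS = 504.1 (equal to competitive TS).
Change in social welfare: 504.1 − 378.075 = 126.025.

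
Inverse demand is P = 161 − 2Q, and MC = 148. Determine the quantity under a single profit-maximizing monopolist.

Q = 3.25

A monopolist chooses Q where MR = MC. MR = 161 − 4Q; setting this equal to 148 gives Q = 3.25 and P = 154.5.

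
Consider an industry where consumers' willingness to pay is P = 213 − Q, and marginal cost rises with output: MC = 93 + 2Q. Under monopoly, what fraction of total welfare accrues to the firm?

PS/TS = 0.8

A monopolist chooses Q where MR = MC. MR = 213 − 2Q; setting this equal to 93 + 2Q gives Q = 30 and P = 183.
CS = ½·(213 − 183)·30 = 450.
PS = P·Q − VC(Q) = 183·30 − (93·30 + ½·2·30²) = 1800.
Share captured = PS/TS = 1800/2250 = 0.8.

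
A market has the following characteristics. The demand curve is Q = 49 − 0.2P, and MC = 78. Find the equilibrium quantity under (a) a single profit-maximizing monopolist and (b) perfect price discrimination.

Inverting demand: P = 245 − 5Q.
The monopolist equates marginal revenue to marginal cost: 245 − 10Q = 78, so Q = 16.7. From demand, P = 161.5.
Under first-degree price discrimination the firm charges each unit its demand price and produces up to where P = MC, i.e. Q = 33.4. Consumer surplus is zero; producer surplus equals total surplus.

Monopoly: Q = 16.7; Perfect PD: Q = 33.4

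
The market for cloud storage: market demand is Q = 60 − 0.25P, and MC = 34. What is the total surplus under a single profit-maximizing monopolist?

TS = 3978.375

Inverting demand: P = 240 − 4Q.
The monopolist equates marginal revenue to marginal cost: 240 − 8Q = 34, so Q = 25.75. From demand, P = 137.
CS = ½·(240 − 137)·25.75 = 1326.125; PS = (137 − 34)·25.75 = 2652.25; TS = 3978.375.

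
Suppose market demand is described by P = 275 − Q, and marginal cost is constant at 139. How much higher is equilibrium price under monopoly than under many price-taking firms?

Under competition P = MC = 139, so Q = (275 − 139)/1 = 136.
The monopolist equates marginal revenue to marginal cost: 275 − 2Q = 139, so Q = 68. From demand, P = 207.
Change in equilibrium price: 207 − 139 = 68.

P rises by 68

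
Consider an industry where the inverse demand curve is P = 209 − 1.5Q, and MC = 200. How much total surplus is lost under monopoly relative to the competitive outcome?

DWL = 6.75

Perfect competition: P = MC = 200, so 209 − 1.5Q = 200 and Q = 6.
The monopolist equates marginal revenue to marginal cost: 209 − 3Q = 200, so Q = 3. From demand, P = 204.5.
DWL is the triangle between Q = 3 and Q = 6: ½·(6 − 3)·(204.5 − 200) = 6.75.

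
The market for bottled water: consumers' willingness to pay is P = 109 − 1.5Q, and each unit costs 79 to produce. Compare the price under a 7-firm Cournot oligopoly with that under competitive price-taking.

Cournot: P = 82.75; Competition: P = 79

In a 7-firm Cournot equilibrium, symmetry and the first-order condition give q = (109 − 79)/(12) = 2.5. So Q = 17.5 and P = 82.75.
Competitive firms price at marginal cost: P = 79, giving Q = 20.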